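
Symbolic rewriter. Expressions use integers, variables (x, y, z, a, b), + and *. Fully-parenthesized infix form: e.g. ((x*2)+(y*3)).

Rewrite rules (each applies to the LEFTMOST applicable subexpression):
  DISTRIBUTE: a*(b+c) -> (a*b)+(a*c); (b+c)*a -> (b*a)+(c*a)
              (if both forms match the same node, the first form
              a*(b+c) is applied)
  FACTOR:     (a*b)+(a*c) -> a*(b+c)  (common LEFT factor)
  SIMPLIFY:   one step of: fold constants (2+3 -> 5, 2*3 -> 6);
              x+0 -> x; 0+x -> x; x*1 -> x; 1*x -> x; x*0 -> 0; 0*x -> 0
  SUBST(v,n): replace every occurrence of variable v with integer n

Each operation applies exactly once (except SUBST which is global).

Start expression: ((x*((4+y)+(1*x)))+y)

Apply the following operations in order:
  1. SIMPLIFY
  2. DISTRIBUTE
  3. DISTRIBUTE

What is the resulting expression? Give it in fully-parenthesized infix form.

Start: ((x*((4+y)+(1*x)))+y)
Apply SIMPLIFY at LRR (target: (1*x)): ((x*((4+y)+(1*x)))+y) -> ((x*((4+y)+x))+y)
Apply DISTRIBUTE at L (target: (x*((4+y)+x))): ((x*((4+y)+x))+y) -> (((x*(4+y))+(x*x))+y)
Apply DISTRIBUTE at LL (target: (x*(4+y))): (((x*(4+y))+(x*x))+y) -> ((((x*4)+(x*y))+(x*x))+y)

Answer: ((((x*4)+(x*y))+(x*x))+y)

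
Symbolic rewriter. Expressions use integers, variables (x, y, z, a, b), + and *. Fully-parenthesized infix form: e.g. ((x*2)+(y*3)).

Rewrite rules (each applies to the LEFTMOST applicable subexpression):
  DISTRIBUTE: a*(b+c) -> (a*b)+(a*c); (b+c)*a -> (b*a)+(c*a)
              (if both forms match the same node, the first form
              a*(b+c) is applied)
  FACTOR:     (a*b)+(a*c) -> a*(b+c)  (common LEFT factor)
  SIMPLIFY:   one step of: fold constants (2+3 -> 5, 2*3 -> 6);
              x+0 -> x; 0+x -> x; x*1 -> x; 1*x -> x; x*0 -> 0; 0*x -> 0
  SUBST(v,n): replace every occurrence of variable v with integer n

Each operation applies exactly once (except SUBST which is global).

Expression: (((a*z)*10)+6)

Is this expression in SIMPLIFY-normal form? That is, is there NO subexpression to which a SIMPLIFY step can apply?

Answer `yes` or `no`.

Answer: yes

Derivation:
Expression: (((a*z)*10)+6)
Scanning for simplifiable subexpressions (pre-order)...
  at root: (((a*z)*10)+6) (not simplifiable)
  at L: ((a*z)*10) (not simplifiable)
  at LL: (a*z) (not simplifiable)
Result: no simplifiable subexpression found -> normal form.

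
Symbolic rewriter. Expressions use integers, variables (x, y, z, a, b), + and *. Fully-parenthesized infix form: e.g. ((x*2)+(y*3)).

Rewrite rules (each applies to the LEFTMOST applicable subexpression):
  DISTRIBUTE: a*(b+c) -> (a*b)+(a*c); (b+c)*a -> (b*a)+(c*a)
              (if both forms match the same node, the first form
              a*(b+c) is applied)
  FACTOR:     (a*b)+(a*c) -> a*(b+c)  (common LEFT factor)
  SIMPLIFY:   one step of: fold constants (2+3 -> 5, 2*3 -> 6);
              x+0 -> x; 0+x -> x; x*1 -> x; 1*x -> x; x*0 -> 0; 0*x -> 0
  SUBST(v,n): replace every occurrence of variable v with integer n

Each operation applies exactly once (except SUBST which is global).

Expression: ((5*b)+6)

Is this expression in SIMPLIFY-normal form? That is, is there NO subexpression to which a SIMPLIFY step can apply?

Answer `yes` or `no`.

Expression: ((5*b)+6)
Scanning for simplifiable subexpressions (pre-order)...
  at root: ((5*b)+6) (not simplifiable)
  at L: (5*b) (not simplifiable)
Result: no simplifiable subexpression found -> normal form.

Answer: yes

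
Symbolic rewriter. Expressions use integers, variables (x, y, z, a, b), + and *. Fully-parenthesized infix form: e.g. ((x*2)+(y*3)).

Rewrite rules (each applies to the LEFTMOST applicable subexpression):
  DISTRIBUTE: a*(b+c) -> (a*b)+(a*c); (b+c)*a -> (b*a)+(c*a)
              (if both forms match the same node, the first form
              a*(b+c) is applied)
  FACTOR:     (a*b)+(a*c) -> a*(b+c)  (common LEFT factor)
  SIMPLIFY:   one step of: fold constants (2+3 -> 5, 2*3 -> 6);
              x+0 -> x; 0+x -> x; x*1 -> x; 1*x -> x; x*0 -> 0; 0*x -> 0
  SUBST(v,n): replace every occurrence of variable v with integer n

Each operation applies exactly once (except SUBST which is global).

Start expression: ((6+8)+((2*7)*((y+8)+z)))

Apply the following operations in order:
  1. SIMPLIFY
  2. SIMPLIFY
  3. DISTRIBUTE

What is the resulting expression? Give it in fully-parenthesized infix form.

Answer: (14+((14*(y+8))+(14*z)))

Derivation:
Start: ((6+8)+((2*7)*((y+8)+z)))
Apply SIMPLIFY at L (target: (6+8)): ((6+8)+((2*7)*((y+8)+z))) -> (14+((2*7)*((y+8)+z)))
Apply SIMPLIFY at RL (target: (2*7)): (14+((2*7)*((y+8)+z))) -> (14+(14*((y+8)+z)))
Apply DISTRIBUTE at R (target: (14*((y+8)+z))): (14+(14*((y+8)+z))) -> (14+((14*(y+8))+(14*z)))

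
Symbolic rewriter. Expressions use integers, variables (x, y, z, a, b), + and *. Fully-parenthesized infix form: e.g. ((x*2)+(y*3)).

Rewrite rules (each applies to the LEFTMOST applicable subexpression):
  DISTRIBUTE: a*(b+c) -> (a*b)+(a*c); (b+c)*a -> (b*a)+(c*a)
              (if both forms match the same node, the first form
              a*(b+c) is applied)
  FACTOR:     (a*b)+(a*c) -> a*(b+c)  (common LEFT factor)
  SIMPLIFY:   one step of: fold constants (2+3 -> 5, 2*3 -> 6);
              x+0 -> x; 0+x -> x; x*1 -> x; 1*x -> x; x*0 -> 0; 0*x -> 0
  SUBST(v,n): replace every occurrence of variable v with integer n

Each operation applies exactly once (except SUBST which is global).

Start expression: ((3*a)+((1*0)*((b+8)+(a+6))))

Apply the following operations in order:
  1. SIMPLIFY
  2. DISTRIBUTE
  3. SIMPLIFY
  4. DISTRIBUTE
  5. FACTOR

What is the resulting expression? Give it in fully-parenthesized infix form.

Answer: ((3*a)+(0+(0*(a+6))))

Derivation:
Start: ((3*a)+((1*0)*((b+8)+(a+6))))
Apply SIMPLIFY at RL (target: (1*0)): ((3*a)+((1*0)*((b+8)+(a+6)))) -> ((3*a)+(0*((b+8)+(a+6))))
Apply DISTRIBUTE at R (target: (0*((b+8)+(a+6)))): ((3*a)+(0*((b+8)+(a+6)))) -> ((3*a)+((0*(b+8))+(0*(a+6))))
Apply SIMPLIFY at RL (target: (0*(b+8))): ((3*a)+((0*(b+8))+(0*(a+6)))) -> ((3*a)+(0+(0*(a+6))))
Apply DISTRIBUTE at RR (target: (0*(a+6))): ((3*a)+(0+(0*(a+6)))) -> ((3*a)+(0+((0*a)+(0*6))))
Apply FACTOR at RR (target: ((0*a)+(0*6))): ((3*a)+(0+((0*a)+(0*6)))) -> ((3*a)+(0+(0*(a+6))))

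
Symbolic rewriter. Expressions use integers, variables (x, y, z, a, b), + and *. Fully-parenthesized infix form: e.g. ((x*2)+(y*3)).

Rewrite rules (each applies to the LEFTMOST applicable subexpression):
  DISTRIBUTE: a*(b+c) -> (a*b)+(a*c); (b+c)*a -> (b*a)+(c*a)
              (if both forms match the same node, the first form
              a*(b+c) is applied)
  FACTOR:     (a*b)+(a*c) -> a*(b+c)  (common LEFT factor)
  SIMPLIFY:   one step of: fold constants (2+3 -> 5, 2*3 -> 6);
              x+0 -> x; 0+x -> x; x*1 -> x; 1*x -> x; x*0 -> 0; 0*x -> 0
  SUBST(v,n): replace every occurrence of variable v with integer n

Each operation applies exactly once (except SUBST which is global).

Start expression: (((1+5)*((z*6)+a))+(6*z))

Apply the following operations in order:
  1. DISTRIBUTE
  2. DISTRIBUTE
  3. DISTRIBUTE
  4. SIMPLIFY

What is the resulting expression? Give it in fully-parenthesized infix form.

Answer: ((((z*6)+(5*(z*6)))+((1*a)+(5*a)))+(6*z))

Derivation:
Start: (((1+5)*((z*6)+a))+(6*z))
Apply DISTRIBUTE at L (target: ((1+5)*((z*6)+a))): (((1+5)*((z*6)+a))+(6*z)) -> ((((1+5)*(z*6))+((1+5)*a))+(6*z))
Apply DISTRIBUTE at LL (target: ((1+5)*(z*6))): ((((1+5)*(z*6))+((1+5)*a))+(6*z)) -> ((((1*(z*6))+(5*(z*6)))+((1+5)*a))+(6*z))
Apply DISTRIBUTE at LR (target: ((1+5)*a)): ((((1*(z*6))+(5*(z*6)))+((1+5)*a))+(6*z)) -> ((((1*(z*6))+(5*(z*6)))+((1*a)+(5*a)))+(6*z))
Apply SIMPLIFY at LLL (target: (1*(z*6))): ((((1*(z*6))+(5*(z*6)))+((1*a)+(5*a)))+(6*z)) -> ((((z*6)+(5*(z*6)))+((1*a)+(5*a)))+(6*z))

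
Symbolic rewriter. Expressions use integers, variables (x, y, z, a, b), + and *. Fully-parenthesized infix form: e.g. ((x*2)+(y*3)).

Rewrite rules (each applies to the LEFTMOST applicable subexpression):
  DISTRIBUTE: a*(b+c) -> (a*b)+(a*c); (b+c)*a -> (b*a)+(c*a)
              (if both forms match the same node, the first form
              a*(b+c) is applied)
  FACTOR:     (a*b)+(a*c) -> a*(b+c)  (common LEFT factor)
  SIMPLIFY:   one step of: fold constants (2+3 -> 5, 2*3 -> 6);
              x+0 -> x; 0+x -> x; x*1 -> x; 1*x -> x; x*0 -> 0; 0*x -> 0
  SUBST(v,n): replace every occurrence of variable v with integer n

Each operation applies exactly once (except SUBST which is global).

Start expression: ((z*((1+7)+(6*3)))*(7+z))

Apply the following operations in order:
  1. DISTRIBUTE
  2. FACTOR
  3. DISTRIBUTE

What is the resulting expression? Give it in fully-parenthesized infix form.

Answer: (((z*((1+7)+(6*3)))*7)+((z*((1+7)+(6*3)))*z))

Derivation:
Start: ((z*((1+7)+(6*3)))*(7+z))
Apply DISTRIBUTE at root (target: ((z*((1+7)+(6*3)))*(7+z))): ((z*((1+7)+(6*3)))*(7+z)) -> (((z*((1+7)+(6*3)))*7)+((z*((1+7)+(6*3)))*z))
Apply FACTOR at root (target: (((z*((1+7)+(6*3)))*7)+((z*((1+7)+(6*3)))*z))): (((z*((1+7)+(6*3)))*7)+((z*((1+7)+(6*3)))*z)) -> ((z*((1+7)+(6*3)))*(7+z))
Apply DISTRIBUTE at root (target: ((z*((1+7)+(6*3)))*(7+z))): ((z*((1+7)+(6*3)))*(7+z)) -> (((z*((1+7)+(6*3)))*7)+((z*((1+7)+(6*3)))*z))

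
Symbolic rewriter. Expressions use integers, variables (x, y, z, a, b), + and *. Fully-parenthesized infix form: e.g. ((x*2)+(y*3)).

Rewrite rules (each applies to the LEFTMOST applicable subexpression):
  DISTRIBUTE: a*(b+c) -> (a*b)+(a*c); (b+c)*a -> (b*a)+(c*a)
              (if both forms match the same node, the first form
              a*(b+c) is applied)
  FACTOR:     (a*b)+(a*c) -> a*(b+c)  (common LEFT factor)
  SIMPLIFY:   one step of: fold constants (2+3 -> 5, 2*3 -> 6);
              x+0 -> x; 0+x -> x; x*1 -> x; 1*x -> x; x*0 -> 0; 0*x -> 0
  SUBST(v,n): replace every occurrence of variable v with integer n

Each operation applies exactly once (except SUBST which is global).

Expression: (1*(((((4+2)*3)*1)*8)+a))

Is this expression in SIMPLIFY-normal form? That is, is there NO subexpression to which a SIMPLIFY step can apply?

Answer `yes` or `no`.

Answer: no

Derivation:
Expression: (1*(((((4+2)*3)*1)*8)+a))
Scanning for simplifiable subexpressions (pre-order)...
  at root: (1*(((((4+2)*3)*1)*8)+a)) (SIMPLIFIABLE)
  at R: (((((4+2)*3)*1)*8)+a) (not simplifiable)
  at RL: ((((4+2)*3)*1)*8) (not simplifiable)
  at RLL: (((4+2)*3)*1) (SIMPLIFIABLE)
  at RLLL: ((4+2)*3) (not simplifiable)
  at RLLLL: (4+2) (SIMPLIFIABLE)
Found simplifiable subexpr at path root: (1*(((((4+2)*3)*1)*8)+a))
One SIMPLIFY step would give: (((((4+2)*3)*1)*8)+a)
-> NOT in normal form.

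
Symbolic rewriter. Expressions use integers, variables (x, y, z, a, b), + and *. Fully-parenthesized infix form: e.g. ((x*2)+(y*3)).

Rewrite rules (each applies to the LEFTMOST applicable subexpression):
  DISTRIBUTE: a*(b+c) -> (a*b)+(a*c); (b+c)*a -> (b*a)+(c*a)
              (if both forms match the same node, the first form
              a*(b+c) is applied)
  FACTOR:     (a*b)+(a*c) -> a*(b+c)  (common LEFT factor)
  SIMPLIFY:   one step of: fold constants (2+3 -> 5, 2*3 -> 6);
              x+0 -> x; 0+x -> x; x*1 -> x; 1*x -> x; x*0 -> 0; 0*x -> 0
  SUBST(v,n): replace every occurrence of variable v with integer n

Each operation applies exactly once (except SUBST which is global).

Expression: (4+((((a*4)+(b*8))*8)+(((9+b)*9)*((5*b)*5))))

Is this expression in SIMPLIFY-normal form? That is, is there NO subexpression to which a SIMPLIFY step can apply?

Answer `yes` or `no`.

Answer: yes

Derivation:
Expression: (4+((((a*4)+(b*8))*8)+(((9+b)*9)*((5*b)*5))))
Scanning for simplifiable subexpressions (pre-order)...
  at root: (4+((((a*4)+(b*8))*8)+(((9+b)*9)*((5*b)*5)))) (not simplifiable)
  at R: ((((a*4)+(b*8))*8)+(((9+b)*9)*((5*b)*5))) (not simplifiable)
  at RL: (((a*4)+(b*8))*8) (not simplifiable)
  at RLL: ((a*4)+(b*8)) (not simplifiable)
  at RLLL: (a*4) (not simplifiable)
  at RLLR: (b*8) (not simplifiable)
  at RR: (((9+b)*9)*((5*b)*5)) (not simplifiable)
  at RRL: ((9+b)*9) (not simplifiable)
  at RRLL: (9+b) (not simplifiable)
  at RRR: ((5*b)*5) (not simplifiable)
  at RRRL: (5*b) (not simplifiable)
Result: no simplifiable subexpression found -> normal form.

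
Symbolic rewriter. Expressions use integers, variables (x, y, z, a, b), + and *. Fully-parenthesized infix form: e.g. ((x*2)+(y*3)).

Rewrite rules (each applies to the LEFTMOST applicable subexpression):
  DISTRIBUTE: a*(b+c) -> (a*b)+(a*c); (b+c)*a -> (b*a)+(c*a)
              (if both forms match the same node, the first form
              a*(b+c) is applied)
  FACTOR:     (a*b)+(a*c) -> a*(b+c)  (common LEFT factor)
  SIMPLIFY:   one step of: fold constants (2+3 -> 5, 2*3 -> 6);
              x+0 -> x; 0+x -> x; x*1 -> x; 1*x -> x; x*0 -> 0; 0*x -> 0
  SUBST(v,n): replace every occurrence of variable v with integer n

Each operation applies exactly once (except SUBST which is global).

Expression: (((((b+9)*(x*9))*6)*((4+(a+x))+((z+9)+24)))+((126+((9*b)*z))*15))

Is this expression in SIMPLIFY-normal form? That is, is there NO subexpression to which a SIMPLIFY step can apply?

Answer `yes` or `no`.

Answer: yes

Derivation:
Expression: (((((b+9)*(x*9))*6)*((4+(a+x))+((z+9)+24)))+((126+((9*b)*z))*15))
Scanning for simplifiable subexpressions (pre-order)...
  at root: (((((b+9)*(x*9))*6)*((4+(a+x))+((z+9)+24)))+((126+((9*b)*z))*15)) (not simplifiable)
  at L: ((((b+9)*(x*9))*6)*((4+(a+x))+((z+9)+24))) (not simplifiable)
  at LL: (((b+9)*(x*9))*6) (not simplifiable)
  at LLL: ((b+9)*(x*9)) (not simplifiable)
  at LLLL: (b+9) (not simplifiable)
  at LLLR: (x*9) (not simplifiable)
  at LR: ((4+(a+x))+((z+9)+24)) (not simplifiable)
  at LRL: (4+(a+x)) (not simplifiable)
  at LRLR: (a+x) (not simplifiable)
  at LRR: ((z+9)+24) (not simplifiable)
  at LRRL: (z+9) (not simplifiable)
  at R: ((126+((9*b)*z))*15) (not simplifiable)
  at RL: (126+((9*b)*z)) (not simplifiable)
  at RLR: ((9*b)*z) (not simplifiable)
  at RLRL: (9*b) (not simplifiable)
Result: no simplifiable subexpression found -> normal form.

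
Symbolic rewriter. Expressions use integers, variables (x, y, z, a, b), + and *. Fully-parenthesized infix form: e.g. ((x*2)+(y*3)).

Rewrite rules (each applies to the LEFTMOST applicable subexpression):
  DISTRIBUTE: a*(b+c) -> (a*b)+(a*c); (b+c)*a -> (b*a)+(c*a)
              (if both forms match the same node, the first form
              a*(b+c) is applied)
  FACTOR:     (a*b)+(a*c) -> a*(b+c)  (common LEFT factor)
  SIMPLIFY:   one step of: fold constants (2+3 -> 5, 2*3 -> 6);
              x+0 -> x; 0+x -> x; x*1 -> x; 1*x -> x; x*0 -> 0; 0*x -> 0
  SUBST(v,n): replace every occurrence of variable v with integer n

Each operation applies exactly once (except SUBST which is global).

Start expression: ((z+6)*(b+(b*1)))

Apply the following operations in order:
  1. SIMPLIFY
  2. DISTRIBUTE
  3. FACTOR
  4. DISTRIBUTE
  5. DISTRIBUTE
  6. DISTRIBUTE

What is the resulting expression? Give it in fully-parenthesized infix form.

Answer: (((z*b)+(6*b))+((z*b)+(6*b)))

Derivation:
Start: ((z+6)*(b+(b*1)))
Apply SIMPLIFY at RR (target: (b*1)): ((z+6)*(b+(b*1))) -> ((z+6)*(b+b))
Apply DISTRIBUTE at root (target: ((z+6)*(b+b))): ((z+6)*(b+b)) -> (((z+6)*b)+((z+6)*b))
Apply FACTOR at root (target: (((z+6)*b)+((z+6)*b))): (((z+6)*b)+((z+6)*b)) -> ((z+6)*(b+b))
Apply DISTRIBUTE at root (target: ((z+6)*(b+b))): ((z+6)*(b+b)) -> (((z+6)*b)+((z+6)*b))
Apply DISTRIBUTE at L (target: ((z+6)*b)): (((z+6)*b)+((z+6)*b)) -> (((z*b)+(6*b))+((z+6)*b))
Apply DISTRIBUTE at R (target: ((z+6)*b)): (((z*b)+(6*b))+((z+6)*b)) -> (((z*b)+(6*b))+((z*b)+(6*b)))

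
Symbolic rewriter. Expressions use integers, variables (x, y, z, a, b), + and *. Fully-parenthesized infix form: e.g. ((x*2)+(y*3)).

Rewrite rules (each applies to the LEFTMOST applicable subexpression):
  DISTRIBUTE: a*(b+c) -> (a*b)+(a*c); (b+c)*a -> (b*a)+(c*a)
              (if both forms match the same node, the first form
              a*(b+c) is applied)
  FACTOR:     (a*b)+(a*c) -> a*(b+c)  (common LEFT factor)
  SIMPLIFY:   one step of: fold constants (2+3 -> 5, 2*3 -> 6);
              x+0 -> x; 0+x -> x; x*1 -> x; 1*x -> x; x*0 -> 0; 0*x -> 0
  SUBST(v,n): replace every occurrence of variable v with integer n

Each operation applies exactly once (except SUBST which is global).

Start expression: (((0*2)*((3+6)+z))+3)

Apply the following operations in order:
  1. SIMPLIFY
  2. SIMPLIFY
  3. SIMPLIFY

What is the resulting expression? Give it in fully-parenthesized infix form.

Start: (((0*2)*((3+6)+z))+3)
Apply SIMPLIFY at LL (target: (0*2)): (((0*2)*((3+6)+z))+3) -> ((0*((3+6)+z))+3)
Apply SIMPLIFY at L (target: (0*((3+6)+z))): ((0*((3+6)+z))+3) -> (0+3)
Apply SIMPLIFY at root (target: (0+3)): (0+3) -> 3

Answer: 3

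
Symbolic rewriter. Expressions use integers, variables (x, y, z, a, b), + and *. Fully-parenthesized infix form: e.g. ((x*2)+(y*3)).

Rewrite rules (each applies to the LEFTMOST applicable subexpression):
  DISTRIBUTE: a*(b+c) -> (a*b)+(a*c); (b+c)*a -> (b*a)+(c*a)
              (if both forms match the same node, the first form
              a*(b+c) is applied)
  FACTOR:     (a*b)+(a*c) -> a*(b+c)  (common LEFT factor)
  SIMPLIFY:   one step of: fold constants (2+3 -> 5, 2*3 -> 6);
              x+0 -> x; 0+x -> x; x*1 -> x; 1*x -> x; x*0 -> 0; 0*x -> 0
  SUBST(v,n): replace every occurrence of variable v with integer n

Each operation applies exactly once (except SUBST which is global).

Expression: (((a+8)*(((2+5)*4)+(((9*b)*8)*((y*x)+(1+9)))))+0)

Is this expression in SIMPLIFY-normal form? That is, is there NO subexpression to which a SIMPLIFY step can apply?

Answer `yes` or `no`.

Expression: (((a+8)*(((2+5)*4)+(((9*b)*8)*((y*x)+(1+9)))))+0)
Scanning for simplifiable subexpressions (pre-order)...
  at root: (((a+8)*(((2+5)*4)+(((9*b)*8)*((y*x)+(1+9)))))+0) (SIMPLIFIABLE)
  at L: ((a+8)*(((2+5)*4)+(((9*b)*8)*((y*x)+(1+9))))) (not simplifiable)
  at LL: (a+8) (not simplifiable)
  at LR: (((2+5)*4)+(((9*b)*8)*((y*x)+(1+9)))) (not simplifiable)
  at LRL: ((2+5)*4) (not simplifiable)
  at LRLL: (2+5) (SIMPLIFIABLE)
  at LRR: (((9*b)*8)*((y*x)+(1+9))) (not simplifiable)
  at LRRL: ((9*b)*8) (not simplifiable)
  at LRRLL: (9*b) (not simplifiable)
  at LRRR: ((y*x)+(1+9)) (not simplifiable)
  at LRRRL: (y*x) (not simplifiable)
  at LRRRR: (1+9) (SIMPLIFIABLE)
Found simplifiable subexpr at path root: (((a+8)*(((2+5)*4)+(((9*b)*8)*((y*x)+(1+9)))))+0)
One SIMPLIFY step would give: ((a+8)*(((2+5)*4)+(((9*b)*8)*((y*x)+(1+9)))))
-> NOT in normal form.

Answer: no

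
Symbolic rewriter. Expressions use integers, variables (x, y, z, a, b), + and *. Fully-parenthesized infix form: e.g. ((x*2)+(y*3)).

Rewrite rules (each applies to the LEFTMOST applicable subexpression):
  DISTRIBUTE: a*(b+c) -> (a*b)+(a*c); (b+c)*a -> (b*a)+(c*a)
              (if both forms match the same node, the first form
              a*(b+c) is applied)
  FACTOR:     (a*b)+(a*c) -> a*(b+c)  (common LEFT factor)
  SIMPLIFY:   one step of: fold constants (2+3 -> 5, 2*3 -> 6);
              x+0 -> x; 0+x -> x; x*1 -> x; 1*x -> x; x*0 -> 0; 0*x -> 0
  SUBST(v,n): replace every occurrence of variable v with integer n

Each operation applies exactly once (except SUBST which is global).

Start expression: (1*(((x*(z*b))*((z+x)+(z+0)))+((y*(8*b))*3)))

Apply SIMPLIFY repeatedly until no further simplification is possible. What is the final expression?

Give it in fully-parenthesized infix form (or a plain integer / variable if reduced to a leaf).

Answer: (((x*(z*b))*((z+x)+z))+((y*(8*b))*3))

Derivation:
Start: (1*(((x*(z*b))*((z+x)+(z+0)))+((y*(8*b))*3)))
Step 1: at root: (1*(((x*(z*b))*((z+x)+(z+0)))+((y*(8*b))*3))) -> (((x*(z*b))*((z+x)+(z+0)))+((y*(8*b))*3)); overall: (1*(((x*(z*b))*((z+x)+(z+0)))+((y*(8*b))*3))) -> (((x*(z*b))*((z+x)+(z+0)))+((y*(8*b))*3))
Step 2: at LRR: (z+0) -> z; overall: (((x*(z*b))*((z+x)+(z+0)))+((y*(8*b))*3)) -> (((x*(z*b))*((z+x)+z))+((y*(8*b))*3))
Fixed point: (((x*(z*b))*((z+x)+z))+((y*(8*b))*3))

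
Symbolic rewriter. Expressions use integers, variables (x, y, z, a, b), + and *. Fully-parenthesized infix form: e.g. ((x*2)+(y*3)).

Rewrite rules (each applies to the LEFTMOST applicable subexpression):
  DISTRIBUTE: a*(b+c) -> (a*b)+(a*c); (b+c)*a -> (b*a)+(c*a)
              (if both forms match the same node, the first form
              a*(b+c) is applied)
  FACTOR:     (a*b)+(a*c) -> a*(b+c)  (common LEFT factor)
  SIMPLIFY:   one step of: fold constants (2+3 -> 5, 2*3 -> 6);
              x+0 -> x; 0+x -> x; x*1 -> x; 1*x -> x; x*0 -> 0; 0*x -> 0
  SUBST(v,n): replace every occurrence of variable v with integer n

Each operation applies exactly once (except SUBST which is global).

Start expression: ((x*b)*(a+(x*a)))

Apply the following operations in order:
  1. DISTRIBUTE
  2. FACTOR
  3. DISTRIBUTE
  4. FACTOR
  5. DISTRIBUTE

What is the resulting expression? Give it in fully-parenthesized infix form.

Start: ((x*b)*(a+(x*a)))
Apply DISTRIBUTE at root (target: ((x*b)*(a+(x*a)))): ((x*b)*(a+(x*a))) -> (((x*b)*a)+((x*b)*(x*a)))
Apply FACTOR at root (target: (((x*b)*a)+((x*b)*(x*a)))): (((x*b)*a)+((x*b)*(x*a))) -> ((x*b)*(a+(x*a)))
Apply DISTRIBUTE at root (target: ((x*b)*(a+(x*a)))): ((x*b)*(a+(x*a))) -> (((x*b)*a)+((x*b)*(x*a)))
Apply FACTOR at root (target: (((x*b)*a)+((x*b)*(x*a)))): (((x*b)*a)+((x*b)*(x*a))) -> ((x*b)*(a+(x*a)))
Apply DISTRIBUTE at root (target: ((x*b)*(a+(x*a)))): ((x*b)*(a+(x*a))) -> (((x*b)*a)+((x*b)*(x*a)))

Answer: (((x*b)*a)+((x*b)*(x*a)))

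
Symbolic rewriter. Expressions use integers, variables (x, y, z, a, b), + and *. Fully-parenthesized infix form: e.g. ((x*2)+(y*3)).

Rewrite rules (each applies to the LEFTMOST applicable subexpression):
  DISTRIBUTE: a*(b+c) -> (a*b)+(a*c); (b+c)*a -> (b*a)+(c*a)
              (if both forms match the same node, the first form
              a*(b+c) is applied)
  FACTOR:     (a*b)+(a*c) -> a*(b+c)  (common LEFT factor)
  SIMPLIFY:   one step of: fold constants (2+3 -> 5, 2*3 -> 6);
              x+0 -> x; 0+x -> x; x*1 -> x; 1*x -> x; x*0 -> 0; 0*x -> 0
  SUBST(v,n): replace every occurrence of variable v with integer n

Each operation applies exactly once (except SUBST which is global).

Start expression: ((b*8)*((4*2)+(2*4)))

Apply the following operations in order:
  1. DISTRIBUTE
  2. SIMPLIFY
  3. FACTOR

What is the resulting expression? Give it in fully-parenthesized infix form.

Answer: ((b*8)*(8+(2*4)))

Derivation:
Start: ((b*8)*((4*2)+(2*4)))
Apply DISTRIBUTE at root (target: ((b*8)*((4*2)+(2*4)))): ((b*8)*((4*2)+(2*4))) -> (((b*8)*(4*2))+((b*8)*(2*4)))
Apply SIMPLIFY at LR (target: (4*2)): (((b*8)*(4*2))+((b*8)*(2*4))) -> (((b*8)*8)+((b*8)*(2*4)))
Apply FACTOR at root (target: (((b*8)*8)+((b*8)*(2*4)))): (((b*8)*8)+((b*8)*(2*4))) -> ((b*8)*(8+(2*4)))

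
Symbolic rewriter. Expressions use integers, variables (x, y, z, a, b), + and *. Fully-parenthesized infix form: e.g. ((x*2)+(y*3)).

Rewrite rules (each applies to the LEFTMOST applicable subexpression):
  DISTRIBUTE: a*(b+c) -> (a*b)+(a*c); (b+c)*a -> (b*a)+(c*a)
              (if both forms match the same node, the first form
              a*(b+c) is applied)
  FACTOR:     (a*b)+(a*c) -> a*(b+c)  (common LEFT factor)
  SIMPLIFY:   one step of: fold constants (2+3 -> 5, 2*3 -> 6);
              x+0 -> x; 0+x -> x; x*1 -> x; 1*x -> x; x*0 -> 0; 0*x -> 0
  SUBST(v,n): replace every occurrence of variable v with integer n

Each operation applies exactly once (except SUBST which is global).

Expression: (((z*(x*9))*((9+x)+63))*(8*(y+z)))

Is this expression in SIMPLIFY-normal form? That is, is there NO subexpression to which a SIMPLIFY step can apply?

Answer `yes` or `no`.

Answer: yes

Derivation:
Expression: (((z*(x*9))*((9+x)+63))*(8*(y+z)))
Scanning for simplifiable subexpressions (pre-order)...
  at root: (((z*(x*9))*((9+x)+63))*(8*(y+z))) (not simplifiable)
  at L: ((z*(x*9))*((9+x)+63)) (not simplifiable)
  at LL: (z*(x*9)) (not simplifiable)
  at LLR: (x*9) (not simplifiable)
  at LR: ((9+x)+63) (not simplifiable)
  at LRL: (9+x) (not simplifiable)
  at R: (8*(y+z)) (not simplifiable)
  at RR: (y+z) (not simplifiable)
Result: no simplifiable subexpression found -> normal form.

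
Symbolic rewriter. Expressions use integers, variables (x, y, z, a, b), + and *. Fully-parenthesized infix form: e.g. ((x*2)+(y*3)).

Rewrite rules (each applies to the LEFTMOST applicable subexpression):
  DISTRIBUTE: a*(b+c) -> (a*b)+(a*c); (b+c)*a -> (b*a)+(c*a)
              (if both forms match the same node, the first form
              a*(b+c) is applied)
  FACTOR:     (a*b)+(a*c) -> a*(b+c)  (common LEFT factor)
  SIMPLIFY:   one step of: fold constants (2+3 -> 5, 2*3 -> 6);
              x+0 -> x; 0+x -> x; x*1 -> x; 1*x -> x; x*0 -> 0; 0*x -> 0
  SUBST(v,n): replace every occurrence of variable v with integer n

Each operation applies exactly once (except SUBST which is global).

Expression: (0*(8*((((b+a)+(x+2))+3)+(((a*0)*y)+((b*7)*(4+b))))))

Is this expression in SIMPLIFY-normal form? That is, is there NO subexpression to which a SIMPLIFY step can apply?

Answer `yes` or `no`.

Expression: (0*(8*((((b+a)+(x+2))+3)+(((a*0)*y)+((b*7)*(4+b))))))
Scanning for simplifiable subexpressions (pre-order)...
  at root: (0*(8*((((b+a)+(x+2))+3)+(((a*0)*y)+((b*7)*(4+b)))))) (SIMPLIFIABLE)
  at R: (8*((((b+a)+(x+2))+3)+(((a*0)*y)+((b*7)*(4+b))))) (not simplifiable)
  at RR: ((((b+a)+(x+2))+3)+(((a*0)*y)+((b*7)*(4+b)))) (not simplifiable)
  at RRL: (((b+a)+(x+2))+3) (not simplifiable)
  at RRLL: ((b+a)+(x+2)) (not simplifiable)
  at RRLLL: (b+a) (not simplifiable)
  at RRLLR: (x+2) (not simplifiable)
  at RRR: (((a*0)*y)+((b*7)*(4+b))) (not simplifiable)
  at RRRL: ((a*0)*y) (not simplifiable)
  at RRRLL: (a*0) (SIMPLIFIABLE)
  at RRRR: ((b*7)*(4+b)) (not simplifiable)
  at RRRRL: (b*7) (not simplifiable)
  at RRRRR: (4+b) (not simplifiable)
Found simplifiable subexpr at path root: (0*(8*((((b+a)+(x+2))+3)+(((a*0)*y)+((b*7)*(4+b))))))
One SIMPLIFY step would give: 0
-> NOT in normal form.

Answer: no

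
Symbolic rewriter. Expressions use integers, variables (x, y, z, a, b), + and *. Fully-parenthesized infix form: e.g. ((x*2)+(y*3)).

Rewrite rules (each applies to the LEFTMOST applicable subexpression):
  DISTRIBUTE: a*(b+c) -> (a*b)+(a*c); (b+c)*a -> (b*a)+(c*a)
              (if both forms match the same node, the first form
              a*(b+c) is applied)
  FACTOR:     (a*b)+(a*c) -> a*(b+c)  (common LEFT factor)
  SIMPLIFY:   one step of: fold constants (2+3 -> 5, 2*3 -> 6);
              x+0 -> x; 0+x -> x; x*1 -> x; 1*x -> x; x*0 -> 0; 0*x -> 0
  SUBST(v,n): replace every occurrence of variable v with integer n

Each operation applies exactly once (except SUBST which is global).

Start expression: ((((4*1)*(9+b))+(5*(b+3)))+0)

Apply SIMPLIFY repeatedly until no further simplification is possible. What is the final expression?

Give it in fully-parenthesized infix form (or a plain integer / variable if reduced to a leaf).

Answer: ((4*(9+b))+(5*(b+3)))

Derivation:
Start: ((((4*1)*(9+b))+(5*(b+3)))+0)
Step 1: at root: ((((4*1)*(9+b))+(5*(b+3)))+0) -> (((4*1)*(9+b))+(5*(b+3))); overall: ((((4*1)*(9+b))+(5*(b+3)))+0) -> (((4*1)*(9+b))+(5*(b+3)))
Step 2: at LL: (4*1) -> 4; overall: (((4*1)*(9+b))+(5*(b+3))) -> ((4*(9+b))+(5*(b+3)))
Fixed point: ((4*(9+b))+(5*(b+3)))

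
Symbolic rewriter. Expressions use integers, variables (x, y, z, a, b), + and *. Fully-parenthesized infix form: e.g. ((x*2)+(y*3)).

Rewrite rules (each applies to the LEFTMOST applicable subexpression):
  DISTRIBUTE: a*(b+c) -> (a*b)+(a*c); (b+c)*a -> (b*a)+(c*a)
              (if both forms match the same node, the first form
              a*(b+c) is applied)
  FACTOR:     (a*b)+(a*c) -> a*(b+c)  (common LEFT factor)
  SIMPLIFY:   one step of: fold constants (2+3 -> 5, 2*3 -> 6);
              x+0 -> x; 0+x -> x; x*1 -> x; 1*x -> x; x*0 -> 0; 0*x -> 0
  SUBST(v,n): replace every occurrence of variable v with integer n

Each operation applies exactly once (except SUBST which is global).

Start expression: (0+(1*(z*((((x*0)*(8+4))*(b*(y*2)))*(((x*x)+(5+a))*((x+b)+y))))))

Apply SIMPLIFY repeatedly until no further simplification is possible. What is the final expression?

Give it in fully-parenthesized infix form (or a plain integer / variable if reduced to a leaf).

Start: (0+(1*(z*((((x*0)*(8+4))*(b*(y*2)))*(((x*x)+(5+a))*((x+b)+y))))))
Step 1: at root: (0+(1*(z*((((x*0)*(8+4))*(b*(y*2)))*(((x*x)+(5+a))*((x+b)+y)))))) -> (1*(z*((((x*0)*(8+4))*(b*(y*2)))*(((x*x)+(5+a))*((x+b)+y))))); overall: (0+(1*(z*((((x*0)*(8+4))*(b*(y*2)))*(((x*x)+(5+a))*((x+b)+y)))))) -> (1*(z*((((x*0)*(8+4))*(b*(y*2)))*(((x*x)+(5+a))*((x+b)+y)))))
Step 2: at root: (1*(z*((((x*0)*(8+4))*(b*(y*2)))*(((x*x)+(5+a))*((x+b)+y))))) -> (z*((((x*0)*(8+4))*(b*(y*2)))*(((x*x)+(5+a))*((x+b)+y)))); overall: (1*(z*((((x*0)*(8+4))*(b*(y*2)))*(((x*x)+(5+a))*((x+b)+y))))) -> (z*((((x*0)*(8+4))*(b*(y*2)))*(((x*x)+(5+a))*((x+b)+y))))
Step 3: at RLLL: (x*0) -> 0; overall: (z*((((x*0)*(8+4))*(b*(y*2)))*(((x*x)+(5+a))*((x+b)+y)))) -> (z*(((0*(8+4))*(b*(y*2)))*(((x*x)+(5+a))*((x+b)+y))))
Step 4: at RLL: (0*(8+4)) -> 0; overall: (z*(((0*(8+4))*(b*(y*2)))*(((x*x)+(5+a))*((x+b)+y)))) -> (z*((0*(b*(y*2)))*(((x*x)+(5+a))*((x+b)+y))))
Step 5: at RL: (0*(b*(y*2))) -> 0; overall: (z*((0*(b*(y*2)))*(((x*x)+(5+a))*((x+b)+y)))) -> (z*(0*(((x*x)+(5+a))*((x+b)+y))))
Step 6: at R: (0*(((x*x)+(5+a))*((x+b)+y))) -> 0; overall: (z*(0*(((x*x)+(5+a))*((x+b)+y)))) -> (z*0)
Step 7: at root: (z*0) -> 0; overall: (z*0) -> 0
Fixed point: 0

Answer: 0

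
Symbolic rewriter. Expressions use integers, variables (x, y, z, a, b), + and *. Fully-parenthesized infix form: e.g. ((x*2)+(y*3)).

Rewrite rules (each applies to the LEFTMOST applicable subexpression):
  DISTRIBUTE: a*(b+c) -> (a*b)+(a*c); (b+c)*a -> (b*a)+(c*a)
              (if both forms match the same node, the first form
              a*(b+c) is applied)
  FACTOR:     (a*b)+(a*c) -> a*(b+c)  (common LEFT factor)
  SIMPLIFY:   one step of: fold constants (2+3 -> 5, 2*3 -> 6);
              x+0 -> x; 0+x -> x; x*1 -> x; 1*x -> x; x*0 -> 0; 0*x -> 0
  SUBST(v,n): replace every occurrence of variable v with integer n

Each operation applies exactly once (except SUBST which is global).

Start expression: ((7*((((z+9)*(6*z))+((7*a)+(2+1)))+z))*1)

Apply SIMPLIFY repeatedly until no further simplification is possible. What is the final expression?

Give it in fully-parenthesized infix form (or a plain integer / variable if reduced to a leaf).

Start: ((7*((((z+9)*(6*z))+((7*a)+(2+1)))+z))*1)
Step 1: at root: ((7*((((z+9)*(6*z))+((7*a)+(2+1)))+z))*1) -> (7*((((z+9)*(6*z))+((7*a)+(2+1)))+z)); overall: ((7*((((z+9)*(6*z))+((7*a)+(2+1)))+z))*1) -> (7*((((z+9)*(6*z))+((7*a)+(2+1)))+z))
Step 2: at RLRR: (2+1) -> 3; overall: (7*((((z+9)*(6*z))+((7*a)+(2+1)))+z)) -> (7*((((z+9)*(6*z))+((7*a)+3))+z))
Fixed point: (7*((((z+9)*(6*z))+((7*a)+3))+z))

Answer: (7*((((z+9)*(6*z))+((7*a)+3))+z))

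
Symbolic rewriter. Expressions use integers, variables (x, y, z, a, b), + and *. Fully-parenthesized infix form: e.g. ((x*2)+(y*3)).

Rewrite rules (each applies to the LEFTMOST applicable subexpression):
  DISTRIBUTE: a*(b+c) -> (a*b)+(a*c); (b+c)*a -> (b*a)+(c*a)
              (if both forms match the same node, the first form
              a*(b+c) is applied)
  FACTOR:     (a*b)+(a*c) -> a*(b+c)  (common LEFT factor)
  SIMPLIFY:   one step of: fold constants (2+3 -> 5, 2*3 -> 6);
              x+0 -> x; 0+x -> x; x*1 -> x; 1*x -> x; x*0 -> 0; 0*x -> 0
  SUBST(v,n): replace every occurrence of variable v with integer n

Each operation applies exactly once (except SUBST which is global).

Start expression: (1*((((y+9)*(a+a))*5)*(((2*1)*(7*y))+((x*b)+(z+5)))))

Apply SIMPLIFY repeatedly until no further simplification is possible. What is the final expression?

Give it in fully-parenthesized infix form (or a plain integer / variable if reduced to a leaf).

Start: (1*((((y+9)*(a+a))*5)*(((2*1)*(7*y))+((x*b)+(z+5)))))
Step 1: at root: (1*((((y+9)*(a+a))*5)*(((2*1)*(7*y))+((x*b)+(z+5))))) -> ((((y+9)*(a+a))*5)*(((2*1)*(7*y))+((x*b)+(z+5)))); overall: (1*((((y+9)*(a+a))*5)*(((2*1)*(7*y))+((x*b)+(z+5))))) -> ((((y+9)*(a+a))*5)*(((2*1)*(7*y))+((x*b)+(z+5))))
Step 2: at RLL: (2*1) -> 2; overall: ((((y+9)*(a+a))*5)*(((2*1)*(7*y))+((x*b)+(z+5)))) -> ((((y+9)*(a+a))*5)*((2*(7*y))+((x*b)+(z+5))))
Fixed point: ((((y+9)*(a+a))*5)*((2*(7*y))+((x*b)+(z+5))))

Answer: ((((y+9)*(a+a))*5)*((2*(7*y))+((x*b)+(z+5))))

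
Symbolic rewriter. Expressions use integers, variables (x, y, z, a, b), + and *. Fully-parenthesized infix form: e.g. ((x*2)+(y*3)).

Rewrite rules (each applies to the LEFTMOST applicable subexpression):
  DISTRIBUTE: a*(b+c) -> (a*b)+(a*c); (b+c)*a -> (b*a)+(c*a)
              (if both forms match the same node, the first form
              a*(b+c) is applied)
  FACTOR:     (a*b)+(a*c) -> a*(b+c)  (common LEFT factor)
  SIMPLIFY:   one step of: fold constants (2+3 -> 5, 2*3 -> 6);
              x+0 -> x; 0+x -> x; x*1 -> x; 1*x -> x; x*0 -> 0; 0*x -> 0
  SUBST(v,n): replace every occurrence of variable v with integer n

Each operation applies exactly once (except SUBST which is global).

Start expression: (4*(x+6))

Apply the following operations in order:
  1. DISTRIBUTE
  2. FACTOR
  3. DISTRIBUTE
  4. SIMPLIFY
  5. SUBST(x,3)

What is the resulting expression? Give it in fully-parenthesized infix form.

Start: (4*(x+6))
Apply DISTRIBUTE at root (target: (4*(x+6))): (4*(x+6)) -> ((4*x)+(4*6))
Apply FACTOR at root (target: ((4*x)+(4*6))): ((4*x)+(4*6)) -> (4*(x+6))
Apply DISTRIBUTE at root (target: (4*(x+6))): (4*(x+6)) -> ((4*x)+(4*6))
Apply SIMPLIFY at R (target: (4*6)): ((4*x)+(4*6)) -> ((4*x)+24)
Apply SUBST(x,3): ((4*x)+24) -> ((4*3)+24)

Answer: ((4*3)+24)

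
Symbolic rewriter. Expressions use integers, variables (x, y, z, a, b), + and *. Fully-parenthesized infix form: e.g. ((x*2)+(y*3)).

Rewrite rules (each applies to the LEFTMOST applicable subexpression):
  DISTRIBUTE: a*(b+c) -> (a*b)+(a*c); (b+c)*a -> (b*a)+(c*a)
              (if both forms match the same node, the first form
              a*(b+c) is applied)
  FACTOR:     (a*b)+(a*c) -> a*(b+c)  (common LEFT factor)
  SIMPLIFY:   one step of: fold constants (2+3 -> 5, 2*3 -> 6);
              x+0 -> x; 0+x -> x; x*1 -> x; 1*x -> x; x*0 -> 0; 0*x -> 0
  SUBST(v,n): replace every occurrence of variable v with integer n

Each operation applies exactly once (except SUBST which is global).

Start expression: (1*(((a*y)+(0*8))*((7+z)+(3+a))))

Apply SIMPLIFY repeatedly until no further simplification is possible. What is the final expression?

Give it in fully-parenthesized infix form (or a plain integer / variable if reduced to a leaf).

Answer: ((a*y)*((7+z)+(3+a)))

Derivation:
Start: (1*(((a*y)+(0*8))*((7+z)+(3+a))))
Step 1: at root: (1*(((a*y)+(0*8))*((7+z)+(3+a)))) -> (((a*y)+(0*8))*((7+z)+(3+a))); overall: (1*(((a*y)+(0*8))*((7+z)+(3+a)))) -> (((a*y)+(0*8))*((7+z)+(3+a)))
Step 2: at LR: (0*8) -> 0; overall: (((a*y)+(0*8))*((7+z)+(3+a))) -> (((a*y)+0)*((7+z)+(3+a)))
Step 3: at L: ((a*y)+0) -> (a*y); overall: (((a*y)+0)*((7+z)+(3+a))) -> ((a*y)*((7+z)+(3+a)))
Fixed point: ((a*y)*((7+z)+(3+a)))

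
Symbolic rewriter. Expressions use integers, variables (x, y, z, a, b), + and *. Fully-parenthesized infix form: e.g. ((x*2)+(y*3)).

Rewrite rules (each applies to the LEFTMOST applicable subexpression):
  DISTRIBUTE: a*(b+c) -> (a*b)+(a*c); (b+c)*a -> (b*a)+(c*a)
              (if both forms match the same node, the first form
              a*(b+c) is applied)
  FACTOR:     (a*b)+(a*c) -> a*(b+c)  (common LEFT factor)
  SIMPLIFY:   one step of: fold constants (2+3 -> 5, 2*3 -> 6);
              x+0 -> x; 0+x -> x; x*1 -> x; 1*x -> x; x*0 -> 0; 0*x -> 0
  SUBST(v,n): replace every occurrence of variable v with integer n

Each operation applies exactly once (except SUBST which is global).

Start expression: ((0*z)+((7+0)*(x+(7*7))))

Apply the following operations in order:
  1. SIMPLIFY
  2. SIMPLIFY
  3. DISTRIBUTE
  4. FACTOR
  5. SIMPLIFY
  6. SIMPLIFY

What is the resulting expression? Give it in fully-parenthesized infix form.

Start: ((0*z)+((7+0)*(x+(7*7))))
Apply SIMPLIFY at L (target: (0*z)): ((0*z)+((7+0)*(x+(7*7)))) -> (0+((7+0)*(x+(7*7))))
Apply SIMPLIFY at root (target: (0+((7+0)*(x+(7*7))))): (0+((7+0)*(x+(7*7)))) -> ((7+0)*(x+(7*7)))
Apply DISTRIBUTE at root (target: ((7+0)*(x+(7*7)))): ((7+0)*(x+(7*7))) -> (((7+0)*x)+((7+0)*(7*7)))
Apply FACTOR at root (target: (((7+0)*x)+((7+0)*(7*7)))): (((7+0)*x)+((7+0)*(7*7))) -> ((7+0)*(x+(7*7)))
Apply SIMPLIFY at L (target: (7+0)): ((7+0)*(x+(7*7))) -> (7*(x+(7*7)))
Apply SIMPLIFY at RR (target: (7*7)): (7*(x+(7*7))) -> (7*(x+49))

Answer: (7*(x+49))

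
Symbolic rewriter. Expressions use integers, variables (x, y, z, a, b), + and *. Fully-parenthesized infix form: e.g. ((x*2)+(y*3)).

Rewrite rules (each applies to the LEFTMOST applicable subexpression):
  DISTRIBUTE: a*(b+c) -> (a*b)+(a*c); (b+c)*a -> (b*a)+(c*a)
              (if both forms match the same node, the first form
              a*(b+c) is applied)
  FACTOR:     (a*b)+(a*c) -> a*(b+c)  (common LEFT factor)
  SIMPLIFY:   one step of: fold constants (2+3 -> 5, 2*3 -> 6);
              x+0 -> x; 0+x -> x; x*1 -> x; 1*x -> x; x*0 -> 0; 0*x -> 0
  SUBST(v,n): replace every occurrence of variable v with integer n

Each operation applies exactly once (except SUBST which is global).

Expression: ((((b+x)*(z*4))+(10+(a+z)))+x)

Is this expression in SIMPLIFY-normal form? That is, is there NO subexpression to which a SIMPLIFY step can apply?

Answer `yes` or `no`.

Expression: ((((b+x)*(z*4))+(10+(a+z)))+x)
Scanning for simplifiable subexpressions (pre-order)...
  at root: ((((b+x)*(z*4))+(10+(a+z)))+x) (not simplifiable)
  at L: (((b+x)*(z*4))+(10+(a+z))) (not simplifiable)
  at LL: ((b+x)*(z*4)) (not simplifiable)
  at LLL: (b+x) (not simplifiable)
  at LLR: (z*4) (not simplifiable)
  at LR: (10+(a+z)) (not simplifiable)
  at LRR: (a+z) (not simplifiable)
Result: no simplifiable subexpression found -> normal form.

Answer: yes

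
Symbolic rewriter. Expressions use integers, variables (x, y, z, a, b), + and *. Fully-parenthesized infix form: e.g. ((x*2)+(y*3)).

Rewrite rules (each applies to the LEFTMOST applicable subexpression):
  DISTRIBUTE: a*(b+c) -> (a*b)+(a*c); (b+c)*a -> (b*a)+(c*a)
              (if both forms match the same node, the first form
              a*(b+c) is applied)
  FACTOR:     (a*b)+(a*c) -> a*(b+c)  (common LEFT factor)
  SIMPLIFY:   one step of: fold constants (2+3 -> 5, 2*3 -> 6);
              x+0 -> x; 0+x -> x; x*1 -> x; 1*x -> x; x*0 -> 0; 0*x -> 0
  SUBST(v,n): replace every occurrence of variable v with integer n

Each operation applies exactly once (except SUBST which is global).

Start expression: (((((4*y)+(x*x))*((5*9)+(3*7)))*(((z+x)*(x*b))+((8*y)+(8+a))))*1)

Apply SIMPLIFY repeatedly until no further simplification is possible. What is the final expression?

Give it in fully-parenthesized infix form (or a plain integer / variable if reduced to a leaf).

Answer: ((((4*y)+(x*x))*66)*(((z+x)*(x*b))+((8*y)+(8+a))))

Derivation:
Start: (((((4*y)+(x*x))*((5*9)+(3*7)))*(((z+x)*(x*b))+((8*y)+(8+a))))*1)
Step 1: at root: (((((4*y)+(x*x))*((5*9)+(3*7)))*(((z+x)*(x*b))+((8*y)+(8+a))))*1) -> ((((4*y)+(x*x))*((5*9)+(3*7)))*(((z+x)*(x*b))+((8*y)+(8+a)))); overall: (((((4*y)+(x*x))*((5*9)+(3*7)))*(((z+x)*(x*b))+((8*y)+(8+a))))*1) -> ((((4*y)+(x*x))*((5*9)+(3*7)))*(((z+x)*(x*b))+((8*y)+(8+a))))
Step 2: at LRL: (5*9) -> 45; overall: ((((4*y)+(x*x))*((5*9)+(3*7)))*(((z+x)*(x*b))+((8*y)+(8+a)))) -> ((((4*y)+(x*x))*(45+(3*7)))*(((z+x)*(x*b))+((8*y)+(8+a))))
Step 3: at LRR: (3*7) -> 21; overall: ((((4*y)+(x*x))*(45+(3*7)))*(((z+x)*(x*b))+((8*y)+(8+a)))) -> ((((4*y)+(x*x))*(45+21))*(((z+x)*(x*b))+((8*y)+(8+a))))
Step 4: at LR: (45+21) -> 66; overall: ((((4*y)+(x*x))*(45+21))*(((z+x)*(x*b))+((8*y)+(8+a)))) -> ((((4*y)+(x*x))*66)*(((z+x)*(x*b))+((8*y)+(8+a))))
Fixed point: ((((4*y)+(x*x))*66)*(((z+x)*(x*b))+((8*y)+(8+a))))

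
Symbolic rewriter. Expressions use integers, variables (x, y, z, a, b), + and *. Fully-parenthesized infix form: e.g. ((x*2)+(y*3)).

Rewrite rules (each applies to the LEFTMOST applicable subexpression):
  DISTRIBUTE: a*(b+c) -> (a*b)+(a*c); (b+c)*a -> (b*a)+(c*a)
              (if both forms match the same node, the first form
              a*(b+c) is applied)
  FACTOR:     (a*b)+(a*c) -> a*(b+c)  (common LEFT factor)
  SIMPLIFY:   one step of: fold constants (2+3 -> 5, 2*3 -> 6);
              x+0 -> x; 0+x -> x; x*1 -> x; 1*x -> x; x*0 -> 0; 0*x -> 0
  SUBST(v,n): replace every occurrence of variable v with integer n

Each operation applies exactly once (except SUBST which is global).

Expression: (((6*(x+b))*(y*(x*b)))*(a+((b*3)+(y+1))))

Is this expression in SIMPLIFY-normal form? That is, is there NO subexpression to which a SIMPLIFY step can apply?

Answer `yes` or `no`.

Answer: yes

Derivation:
Expression: (((6*(x+b))*(y*(x*b)))*(a+((b*3)+(y+1))))
Scanning for simplifiable subexpressions (pre-order)...
  at root: (((6*(x+b))*(y*(x*b)))*(a+((b*3)+(y+1)))) (not simplifiable)
  at L: ((6*(x+b))*(y*(x*b))) (not simplifiable)
  at LL: (6*(x+b)) (not simplifiable)
  at LLR: (x+b) (not simplifiable)
  at LR: (y*(x*b)) (not simplifiable)
  at LRR: (x*b) (not simplifiable)
  at R: (a+((b*3)+(y+1))) (not simplifiable)
  at RR: ((b*3)+(y+1)) (not simplifiable)
  at RRL: (b*3) (not simplifiable)
  at RRR: (y+1) (not simplifiable)
Result: no simplifiable subexpression found -> normal form.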